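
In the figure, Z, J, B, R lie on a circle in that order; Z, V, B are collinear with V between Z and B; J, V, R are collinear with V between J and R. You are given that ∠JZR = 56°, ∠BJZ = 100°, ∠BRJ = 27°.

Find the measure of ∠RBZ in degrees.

∠RBZ = 71°

1. ∠JBR = 124°  [cyclic ZJBR, opposite ∠Z+∠B]
2. ∠BRZ = 80°  [cyclic ZJBR, opposite ∠J+∠R]
3. ∠BJR = 29°  [△JBR]
4. ∠BZR = 29°  [same arc BR]
5. ∠RBZ = 71°  [△ZBR]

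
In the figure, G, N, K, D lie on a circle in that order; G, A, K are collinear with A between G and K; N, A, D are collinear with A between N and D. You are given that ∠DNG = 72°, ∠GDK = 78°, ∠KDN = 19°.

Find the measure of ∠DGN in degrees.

∠DGN = 49°

1. ∠GNK = 102°  [cyclic GNKD, opposite ∠N+∠D]
2. ∠KGN = 19°  [same arc NK]
3. ∠GKN = 59°  [△GNK]
4. ∠GDN = 59°  [same arc GN]
5. ∠DGN = 49°  [△GND]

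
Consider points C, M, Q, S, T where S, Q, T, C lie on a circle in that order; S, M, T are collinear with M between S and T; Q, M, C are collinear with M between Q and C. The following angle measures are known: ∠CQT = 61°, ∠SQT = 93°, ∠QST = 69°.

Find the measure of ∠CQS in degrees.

1. ∠CST = 61°  [same arc TC]
2. ∠SCT = 87°  [cyclic SQTC, opposite ∠Q+∠C]
3. ∠CTS = 32°  [△STC]
4. ∠CQS = 32°  [same arc SC]

∠CQS = 32°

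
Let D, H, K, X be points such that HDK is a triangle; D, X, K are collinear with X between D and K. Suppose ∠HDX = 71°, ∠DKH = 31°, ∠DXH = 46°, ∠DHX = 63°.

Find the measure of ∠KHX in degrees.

1. ∠HKX = 31°  [X on ray KD]
2. ∠HXK = 134°  [linear pair at X on DK]
3. ∠KHX = 15°  [△HXK]

∠KHX = 15°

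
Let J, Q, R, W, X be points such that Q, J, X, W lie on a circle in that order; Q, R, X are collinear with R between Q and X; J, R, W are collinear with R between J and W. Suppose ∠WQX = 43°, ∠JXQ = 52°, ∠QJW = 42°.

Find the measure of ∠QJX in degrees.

1. ∠QXW = 42°  [same arc QW]
2. ∠QWX = 95°  [△QXW]
3. ∠QJX = 85°  [cyclic QJXW, opposite ∠J+∠W]

∠QJX = 85°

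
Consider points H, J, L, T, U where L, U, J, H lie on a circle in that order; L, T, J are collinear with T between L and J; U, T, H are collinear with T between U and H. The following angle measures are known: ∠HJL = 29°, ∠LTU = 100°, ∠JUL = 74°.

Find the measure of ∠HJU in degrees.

∠HJU = 84°

1. ∠HUL = 29°  [same arc LH]
2. ∠HTJ = 100°  [vertical angles at T]
3. ∠JTU = 80°  [linear pair at T on LJ]
4. ∠JLU = 51°  [△LTU]
5. ∠LJU = 55°  [△LUJ]
6. ∠JHU = 51°  [△JTH]
7. ∠HUJ = 45°  [△UTJ]
8. ∠HJU = 84°  [△UJH]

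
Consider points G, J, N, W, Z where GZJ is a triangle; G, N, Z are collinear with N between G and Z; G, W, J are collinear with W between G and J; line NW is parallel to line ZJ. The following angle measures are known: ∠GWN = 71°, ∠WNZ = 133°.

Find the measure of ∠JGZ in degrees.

1. ∠GNW = 47°  [linear pair at N on GZ]
2. ∠NGW = 62°  [△GNW]
3. ∠JGZ = 62°  [N on GZ, W on GJ]

∠JGZ = 62°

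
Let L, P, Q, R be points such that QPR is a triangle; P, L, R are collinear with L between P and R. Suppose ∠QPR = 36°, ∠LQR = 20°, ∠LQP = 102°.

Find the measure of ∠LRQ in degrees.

1. ∠LPQ = 36°  [L on ray PR]
2. ∠PLQ = 42°  [△QPL]
3. ∠QLR = 138°  [linear pair at L on PR]
4. ∠LRQ = 22°  [△QLR]

∠LRQ = 22°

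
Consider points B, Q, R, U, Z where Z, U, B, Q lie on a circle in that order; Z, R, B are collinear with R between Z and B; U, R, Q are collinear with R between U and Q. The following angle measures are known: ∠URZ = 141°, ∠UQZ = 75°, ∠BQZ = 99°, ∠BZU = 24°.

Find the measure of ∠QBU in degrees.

∠QBU = 90°

1. ∠QUZ = 15°  [△ZRU]
2. ∠QZU = 90°  [△ZUQ]
3. ∠QBU = 90°  [cyclic ZUBQ, opposite ∠Z+∠B]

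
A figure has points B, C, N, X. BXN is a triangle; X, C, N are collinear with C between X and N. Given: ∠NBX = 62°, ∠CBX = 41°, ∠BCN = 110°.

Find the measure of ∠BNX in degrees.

∠BNX = 49°

1. ∠BCX = 70°  [linear pair at C on XN]
2. ∠BXC = 69°  [△BXC]
3. ∠BXN = 69°  [C on ray XN]
4. ∠BNX = 49°  [△BXN]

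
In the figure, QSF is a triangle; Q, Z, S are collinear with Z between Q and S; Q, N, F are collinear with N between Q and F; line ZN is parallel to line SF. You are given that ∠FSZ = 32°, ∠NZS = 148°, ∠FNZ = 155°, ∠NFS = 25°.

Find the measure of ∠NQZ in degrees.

1. ∠NZQ = 32°  [linear pair at Z on QS]
2. ∠QNZ = 25°  [linear pair at N on QF]
3. ∠NQZ = 123°  [△QZN]

∠NQZ = 123°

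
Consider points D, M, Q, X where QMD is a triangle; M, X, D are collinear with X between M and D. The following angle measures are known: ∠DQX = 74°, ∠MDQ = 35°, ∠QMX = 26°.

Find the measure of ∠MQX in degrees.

∠MQX = 45°

1. ∠QDX = 35°  [X on ray DM]
2. ∠DXQ = 71°  [△QXD]
3. ∠MXQ = 109°  [linear pair at X on MD]
4. ∠MQX = 45°  [△QMX]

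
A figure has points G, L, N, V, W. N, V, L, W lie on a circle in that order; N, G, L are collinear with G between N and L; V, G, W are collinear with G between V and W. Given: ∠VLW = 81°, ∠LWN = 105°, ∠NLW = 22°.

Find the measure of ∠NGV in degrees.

1. ∠VNW = 99°  [cyclic NVLW, opposite ∠N+∠L]
2. ∠LNW = 53°  [△NLW]
3. ∠NVW = 22°  [same arc NW]
4. ∠NWV = 59°  [△NVW]
5. ∠LVW = 53°  [same arc LW]
6. ∠NLV = 59°  [same arc NV]
7. ∠LGV = 68°  [△VGL]
8. ∠NGV = 112°  [linear pair at G on NL]

∠NGV = 112°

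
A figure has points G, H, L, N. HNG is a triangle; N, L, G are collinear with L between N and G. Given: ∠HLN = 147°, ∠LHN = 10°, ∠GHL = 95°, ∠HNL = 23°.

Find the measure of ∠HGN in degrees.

∠HGN = 52°

1. ∠GLH = 33°  [linear pair at L on NG]
2. ∠HGL = 52°  [△HLG]
3. ∠HGN = 52°  [L on ray GN]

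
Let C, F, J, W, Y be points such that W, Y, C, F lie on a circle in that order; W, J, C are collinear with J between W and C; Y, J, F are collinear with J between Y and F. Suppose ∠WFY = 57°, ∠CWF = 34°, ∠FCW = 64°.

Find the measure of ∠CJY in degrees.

1. ∠WCY = 57°  [same arc WY]
2. ∠CYF = 34°  [same arc CF]
3. ∠CJY = 89°  [△YJC]

∠CJY = 89°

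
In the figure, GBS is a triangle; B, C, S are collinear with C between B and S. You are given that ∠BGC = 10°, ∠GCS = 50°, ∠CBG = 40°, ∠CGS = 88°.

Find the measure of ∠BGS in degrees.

∠BGS = 98°

1. ∠CSG = 42°  [△GCS]
2. ∠GBS = 40°  [C on ray BS]
3. ∠BSG = 42°  [C on ray SB]
4. ∠BGS = 98°  [△GBS]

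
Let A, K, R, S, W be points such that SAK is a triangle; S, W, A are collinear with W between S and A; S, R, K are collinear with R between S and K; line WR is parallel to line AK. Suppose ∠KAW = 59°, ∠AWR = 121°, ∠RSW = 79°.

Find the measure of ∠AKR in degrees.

∠AKR = 42°

1. ∠KAS = 59°  [W on ray AS]
2. ∠ASK = 79°  [W on SA, R on SK]
3. ∠AKS = 42°  [△SAK]
4. ∠AKR = 42°  [R on ray KS]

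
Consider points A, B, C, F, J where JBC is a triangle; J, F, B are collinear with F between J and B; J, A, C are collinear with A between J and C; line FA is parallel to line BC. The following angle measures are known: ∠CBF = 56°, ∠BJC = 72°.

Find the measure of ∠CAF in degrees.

∠CAF = 128°

1. ∠CBJ = 56°  [F on ray BJ]
2. ∠BCJ = 52°  [△JBC]
3. ∠FAJ = 52°  [FA∥BC, corresponding at A]
4. ∠CAF = 128°  [linear pair at A on JC]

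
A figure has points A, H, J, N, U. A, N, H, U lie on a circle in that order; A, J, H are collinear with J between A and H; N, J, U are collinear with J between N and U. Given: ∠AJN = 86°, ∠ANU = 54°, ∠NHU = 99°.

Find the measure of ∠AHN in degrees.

∠AHN = 45°

1. ∠NAU = 81°  [cyclic ANHU, opposite ∠A+∠H]
2. ∠AUN = 45°  [△ANU]
3. ∠AHN = 45°  [same arc AN]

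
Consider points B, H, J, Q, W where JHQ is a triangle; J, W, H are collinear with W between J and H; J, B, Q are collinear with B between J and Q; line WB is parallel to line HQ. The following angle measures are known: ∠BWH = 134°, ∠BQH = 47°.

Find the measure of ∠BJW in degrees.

∠BJW = 87°

1. ∠BWJ = 46°  [linear pair at W on JH]
2. ∠HQJ = 47°  [B on ray QJ]
3. ∠JHQ = 46°  [WB∥HQ, corresponding at W]
4. ∠HJQ = 87°  [△JHQ]
5. ∠BJW = 87°  [W on JH, B on JQ]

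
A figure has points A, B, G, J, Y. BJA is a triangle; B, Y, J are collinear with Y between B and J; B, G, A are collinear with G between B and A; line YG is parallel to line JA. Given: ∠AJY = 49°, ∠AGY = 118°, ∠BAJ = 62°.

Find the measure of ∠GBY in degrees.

∠GBY = 69°

1. ∠AJB = 49°  [Y on ray JB]
2. ∠BGY = 62°  [linear pair at G on BA]
3. ∠BYG = 49°  [YG∥JA, corresponding at Y]
4. ∠GBY = 69°  [△BYG]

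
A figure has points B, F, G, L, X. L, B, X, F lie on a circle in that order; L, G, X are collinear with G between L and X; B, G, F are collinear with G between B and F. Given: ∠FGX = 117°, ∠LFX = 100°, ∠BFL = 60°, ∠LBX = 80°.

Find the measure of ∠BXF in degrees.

1. ∠BGL = 117°  [vertical angles at G]
2. ∠BXL = 60°  [same arc LB]
3. ∠BLX = 40°  [△LBX]
4. ∠BGX = 63°  [linear pair at G on LX]
5. ∠FBX = 57°  [△BGX]
6. ∠BFX = 40°  [same arc BX]
7. ∠BXF = 83°  [△BXF]

∠BXF = 83°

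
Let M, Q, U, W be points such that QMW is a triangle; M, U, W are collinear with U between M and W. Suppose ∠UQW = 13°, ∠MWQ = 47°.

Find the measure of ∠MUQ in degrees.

∠MUQ = 60°

1. ∠QWU = 47°  [U on ray WM]
2. ∠QUW = 120°  [△QUW]
3. ∠MUQ = 60°  [linear pair at U on MW]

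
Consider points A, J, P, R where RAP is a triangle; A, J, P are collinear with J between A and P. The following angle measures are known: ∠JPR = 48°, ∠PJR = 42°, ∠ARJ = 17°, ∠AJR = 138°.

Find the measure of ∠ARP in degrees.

∠ARP = 107°

1. ∠APR = 48°  [J on ray PA]
2. ∠JAR = 25°  [△RAJ]
3. ∠PAR = 25°  [J on ray AP]
4. ∠ARP = 107°  [△RAP]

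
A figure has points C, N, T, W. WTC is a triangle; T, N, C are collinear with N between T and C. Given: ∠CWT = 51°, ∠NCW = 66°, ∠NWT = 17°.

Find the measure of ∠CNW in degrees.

∠CNW = 80°

1. ∠TCW = 66°  [N on ray CT]
2. ∠CTW = 63°  [△WTC]
3. ∠NTW = 63°  [N on ray TC]
4. ∠TNW = 100°  [△WTN]
5. ∠CNW = 80°  [linear pair at N on TC]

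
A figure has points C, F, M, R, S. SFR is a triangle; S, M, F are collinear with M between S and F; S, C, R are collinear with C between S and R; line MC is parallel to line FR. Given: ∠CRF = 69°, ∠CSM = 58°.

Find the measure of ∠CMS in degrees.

∠CMS = 53°

1. ∠FRS = 69°  [C on ray RS]
2. ∠FSR = 58°  [M on SF, C on SR]
3. ∠RFS = 53°  [△SFR]
4. ∠CMS = 53°  [MC∥FR, corresponding at M]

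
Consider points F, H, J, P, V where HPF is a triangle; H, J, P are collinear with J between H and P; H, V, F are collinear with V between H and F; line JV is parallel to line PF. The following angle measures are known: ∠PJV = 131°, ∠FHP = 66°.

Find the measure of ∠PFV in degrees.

1. ∠HJV = 49°  [linear pair at J on HP]
2. ∠JHV = 66°  [J on HP, V on HF]
3. ∠HVJ = 65°  [△HJV]
4. ∠FVJ = 115°  [linear pair at V on HF]
5. ∠PFV = 65°  [JV∥PF, co-interior at F–V]

∠PFV = 65°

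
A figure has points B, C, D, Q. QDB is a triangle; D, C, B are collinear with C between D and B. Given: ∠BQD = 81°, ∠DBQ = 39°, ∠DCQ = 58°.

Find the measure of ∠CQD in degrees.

∠CQD = 62°

1. ∠BDQ = 60°  [△QDB]
2. ∠CDQ = 60°  [C on ray DB]
3. ∠CQD = 62°  [△QDC]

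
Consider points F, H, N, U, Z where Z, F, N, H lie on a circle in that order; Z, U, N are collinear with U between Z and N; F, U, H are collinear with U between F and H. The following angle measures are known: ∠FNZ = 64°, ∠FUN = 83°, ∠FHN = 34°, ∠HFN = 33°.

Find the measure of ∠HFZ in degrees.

∠HFZ = 49°

1. ∠FUZ = 97°  [linear pair at U on ZN]
2. ∠FZN = 34°  [same arc FN]
3. ∠HFZ = 49°  [△ZUF]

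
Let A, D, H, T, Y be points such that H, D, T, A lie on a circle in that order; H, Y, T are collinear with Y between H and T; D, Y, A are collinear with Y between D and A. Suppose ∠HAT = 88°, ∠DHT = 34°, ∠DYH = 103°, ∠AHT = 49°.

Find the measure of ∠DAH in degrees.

1. ∠HDT = 92°  [cyclic HDTA, opposite ∠D+∠A]
2. ∠DTH = 54°  [△HDT]
3. ∠DAH = 54°  [same arc HD]

∠DAH = 54°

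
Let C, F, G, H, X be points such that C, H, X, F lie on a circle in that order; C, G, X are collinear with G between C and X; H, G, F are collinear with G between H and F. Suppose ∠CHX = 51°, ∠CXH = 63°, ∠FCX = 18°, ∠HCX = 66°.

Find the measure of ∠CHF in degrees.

∠CHF = 33°

1. ∠CFX = 129°  [cyclic CHXF, opposite ∠H+∠F]
2. ∠CXF = 33°  [△CXF]
3. ∠CHF = 33°  [same arc CF]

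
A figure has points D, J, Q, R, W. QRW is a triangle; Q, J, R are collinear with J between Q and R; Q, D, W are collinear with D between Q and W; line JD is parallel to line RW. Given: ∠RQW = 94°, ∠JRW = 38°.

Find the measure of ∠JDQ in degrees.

1. ∠QRW = 38°  [J on ray RQ]
2. ∠QWR = 48°  [△QRW]
3. ∠JDQ = 48°  [JD∥RW, corresponding at D]

∠JDQ = 48°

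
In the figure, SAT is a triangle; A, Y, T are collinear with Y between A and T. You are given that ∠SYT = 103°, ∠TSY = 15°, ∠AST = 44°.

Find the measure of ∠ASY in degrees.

1. ∠STY = 62°  [△SYT]
2. ∠AYS = 77°  [linear pair at Y on AT]
3. ∠ATS = 62°  [Y on ray TA]
4. ∠SAT = 74°  [△SAT]
5. ∠SAY = 74°  [Y on ray AT]
6. ∠ASY = 29°  [△SAY]

∠ASY = 29°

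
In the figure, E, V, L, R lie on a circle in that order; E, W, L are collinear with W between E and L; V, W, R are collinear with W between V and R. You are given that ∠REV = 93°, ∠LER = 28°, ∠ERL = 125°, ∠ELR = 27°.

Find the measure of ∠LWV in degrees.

∠LWV = 92°

1. ∠LVR = 28°  [same arc LR]
2. ∠EVR = 27°  [same arc ER]
3. ∠ERV = 60°  [△EVR]
4. ∠ELV = 60°  [same arc EV]
5. ∠LWV = 92°  [△VWL]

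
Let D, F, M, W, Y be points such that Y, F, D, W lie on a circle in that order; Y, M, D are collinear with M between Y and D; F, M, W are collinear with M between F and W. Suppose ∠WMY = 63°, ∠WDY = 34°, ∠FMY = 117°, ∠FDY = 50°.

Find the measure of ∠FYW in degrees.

1. ∠WFY = 34°  [same arc YW]
2. ∠FWY = 50°  [same arc YF]
3. ∠FYW = 96°  [△YFW]

∠FYW = 96°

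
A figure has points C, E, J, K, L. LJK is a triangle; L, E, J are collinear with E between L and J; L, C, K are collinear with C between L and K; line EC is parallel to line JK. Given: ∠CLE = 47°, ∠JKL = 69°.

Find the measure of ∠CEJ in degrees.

1. ∠JLK = 47°  [E on LJ, C on LK]
2. ∠KJL = 64°  [△LJK]
3. ∠CEL = 64°  [EC∥JK, corresponding at E]
4. ∠CEJ = 116°  [linear pair at E on LJ]

∠CEJ = 116°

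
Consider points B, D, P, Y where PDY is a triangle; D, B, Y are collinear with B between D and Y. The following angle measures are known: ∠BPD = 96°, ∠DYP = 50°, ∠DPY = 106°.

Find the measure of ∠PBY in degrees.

∠PBY = 120°

1. ∠PDY = 24°  [△PDY]
2. ∠BDP = 24°  [B on ray DY]
3. ∠DBP = 60°  [△PDB]
4. ∠PBY = 120°  [linear pair at B on DY]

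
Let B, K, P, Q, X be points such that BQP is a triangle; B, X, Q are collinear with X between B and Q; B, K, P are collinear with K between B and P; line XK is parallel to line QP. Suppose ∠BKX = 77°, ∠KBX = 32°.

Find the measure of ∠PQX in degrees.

1. ∠BXK = 71°  [△BXK]
2. ∠KXQ = 109°  [linear pair at X on BQ]
3. ∠PQX = 71°  [XK∥QP, co-interior at Q–X]

∠PQX = 71°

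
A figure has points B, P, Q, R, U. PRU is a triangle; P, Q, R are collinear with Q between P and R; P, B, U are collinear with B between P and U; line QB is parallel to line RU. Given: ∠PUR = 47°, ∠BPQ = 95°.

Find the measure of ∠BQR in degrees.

∠BQR = 142°

1. ∠PBQ = 47°  [QB∥RU, corresponding at B]
2. ∠BQP = 38°  [△PQB]
3. ∠BQR = 142°  [linear pair at Q on PR]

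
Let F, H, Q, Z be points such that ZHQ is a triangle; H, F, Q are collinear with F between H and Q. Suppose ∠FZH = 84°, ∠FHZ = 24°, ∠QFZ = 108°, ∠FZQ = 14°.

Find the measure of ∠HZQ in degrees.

∠HZQ = 98°

1. ∠QHZ = 24°  [F on ray HQ]
2. ∠FQZ = 58°  [△ZFQ]
3. ∠HQZ = 58°  [F on ray QH]
4. ∠HZQ = 98°  [△ZHQ]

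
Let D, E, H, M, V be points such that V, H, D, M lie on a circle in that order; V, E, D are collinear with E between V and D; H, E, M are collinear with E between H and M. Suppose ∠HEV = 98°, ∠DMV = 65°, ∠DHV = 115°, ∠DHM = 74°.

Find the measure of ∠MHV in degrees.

1. ∠DVM = 74°  [same arc DM]
2. ∠MDV = 41°  [△VDM]
3. ∠MHV = 41°  [same arc VM]

∠MHV = 41°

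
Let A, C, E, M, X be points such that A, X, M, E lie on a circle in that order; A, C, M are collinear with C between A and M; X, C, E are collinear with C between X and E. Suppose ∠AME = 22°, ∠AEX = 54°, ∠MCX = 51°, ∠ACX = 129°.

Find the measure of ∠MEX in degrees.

∠MEX = 29°

1. ∠AXE = 22°  [same arc AE]
2. ∠AMX = 54°  [same arc AX]
3. ∠EAX = 104°  [△AXE]
4. ∠EXM = 75°  [△XCM]
5. ∠EMX = 76°  [cyclic AXME, opposite ∠A+∠M]
6. ∠MEX = 29°  [△XME]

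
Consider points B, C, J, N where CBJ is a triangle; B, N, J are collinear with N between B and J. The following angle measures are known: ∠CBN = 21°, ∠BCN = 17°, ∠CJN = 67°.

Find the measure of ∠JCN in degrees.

1. ∠BNC = 142°  [△CBN]
2. ∠CNJ = 38°  [linear pair at N on BJ]
3. ∠JCN = 75°  [△CNJ]

∠JCN = 75°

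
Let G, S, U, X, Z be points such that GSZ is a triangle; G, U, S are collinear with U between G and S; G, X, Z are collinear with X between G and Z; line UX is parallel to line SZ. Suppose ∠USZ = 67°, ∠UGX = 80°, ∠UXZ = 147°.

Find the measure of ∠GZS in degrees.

∠GZS = 33°

1. ∠GSZ = 67°  [U on ray SG]
2. ∠SGZ = 80°  [U on GS, X on GZ]
3. ∠GZS = 33°  [△GSZ]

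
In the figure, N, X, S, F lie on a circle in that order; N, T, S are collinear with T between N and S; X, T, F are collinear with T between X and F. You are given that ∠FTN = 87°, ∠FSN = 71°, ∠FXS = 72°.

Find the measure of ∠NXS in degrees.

1. ∠STX = 87°  [vertical angles at T]
2. ∠FXN = 71°  [same arc NF]
3. ∠NSX = 21°  [△XTS]
4. ∠NTX = 93°  [linear pair at T on NS]
5. ∠SNX = 16°  [△NTX]
6. ∠NXS = 143°  [△NXS]

∠NXS = 143°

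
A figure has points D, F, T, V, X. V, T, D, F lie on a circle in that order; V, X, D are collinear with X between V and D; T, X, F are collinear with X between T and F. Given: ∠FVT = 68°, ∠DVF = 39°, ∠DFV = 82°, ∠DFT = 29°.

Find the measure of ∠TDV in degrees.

1. ∠DTV = 98°  [cyclic VTDF, opposite ∠T+∠F]
2. ∠DVT = 29°  [same arc TD]
3. ∠TDV = 53°  [△VTD]

∠TDV = 53°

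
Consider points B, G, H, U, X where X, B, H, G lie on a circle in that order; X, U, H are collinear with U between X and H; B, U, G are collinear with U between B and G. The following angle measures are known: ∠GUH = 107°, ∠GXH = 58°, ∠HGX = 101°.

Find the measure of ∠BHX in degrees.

1. ∠BUX = 107°  [vertical angles at U]
2. ∠GBH = 58°  [same arc HG]
3. ∠BUH = 73°  [linear pair at U on XH]
4. ∠BHX = 49°  [△BUH]

∠BHX = 49°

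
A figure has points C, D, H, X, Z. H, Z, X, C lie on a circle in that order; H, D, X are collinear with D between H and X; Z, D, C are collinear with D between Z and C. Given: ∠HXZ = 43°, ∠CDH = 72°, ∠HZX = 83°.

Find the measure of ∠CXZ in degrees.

∠CXZ = 61°

1. ∠XHZ = 54°  [△HZX]
2. ∠XDZ = 72°  [vertical angles at D]
3. ∠XCZ = 54°  [same arc ZX]
4. ∠CZX = 65°  [△ZDX]
5. ∠CXZ = 61°  [△ZXC]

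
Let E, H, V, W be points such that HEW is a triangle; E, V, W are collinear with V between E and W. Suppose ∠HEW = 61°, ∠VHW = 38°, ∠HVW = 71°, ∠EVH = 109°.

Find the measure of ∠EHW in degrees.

∠EHW = 48°

1. ∠HWV = 71°  [△HVW]
2. ∠EWH = 71°  [V on ray WE]
3. ∠EHW = 48°  [△HEW]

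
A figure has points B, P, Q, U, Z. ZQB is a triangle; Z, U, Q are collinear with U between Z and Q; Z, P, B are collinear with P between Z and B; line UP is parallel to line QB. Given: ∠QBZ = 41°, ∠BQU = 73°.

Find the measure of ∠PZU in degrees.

∠PZU = 66°

1. ∠BQZ = 73°  [U on ray QZ]
2. ∠BZQ = 66°  [△ZQB]
3. ∠PZU = 66°  [U on ZQ, P on ZB]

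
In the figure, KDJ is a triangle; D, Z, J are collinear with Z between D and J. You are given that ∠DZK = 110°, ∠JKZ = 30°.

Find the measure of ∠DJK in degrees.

1. ∠JZK = 70°  [linear pair at Z on DJ]
2. ∠KJZ = 80°  [△KZJ]
3. ∠DJK = 80°  [Z on ray JD]

∠DJK = 80°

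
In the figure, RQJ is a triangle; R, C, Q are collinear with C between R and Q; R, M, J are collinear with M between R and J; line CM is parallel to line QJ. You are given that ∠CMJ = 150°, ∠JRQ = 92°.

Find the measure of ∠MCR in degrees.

∠MCR = 58°

1. ∠CMR = 30°  [linear pair at M on RJ]
2. ∠CRM = 92°  [C on RQ, M on RJ]
3. ∠MCR = 58°  [△RCM]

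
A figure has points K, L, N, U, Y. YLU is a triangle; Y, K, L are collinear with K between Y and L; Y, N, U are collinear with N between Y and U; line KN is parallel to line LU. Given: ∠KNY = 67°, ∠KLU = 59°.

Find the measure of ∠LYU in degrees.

1. ∠LUY = 67°  [KN∥LU, corresponding at N]
2. ∠ULY = 59°  [K on ray LY]
3. ∠LYU = 54°  [△YLU]

∠LYU = 54°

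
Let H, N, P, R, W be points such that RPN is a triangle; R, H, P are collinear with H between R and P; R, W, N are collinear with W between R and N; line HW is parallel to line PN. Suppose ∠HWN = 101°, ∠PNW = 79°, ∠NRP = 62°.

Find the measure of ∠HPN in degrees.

1. ∠PNR = 79°  [W on ray NR]
2. ∠NPR = 39°  [△RPN]
3. ∠HPN = 39°  [H on ray PR]

∠HPN = 39°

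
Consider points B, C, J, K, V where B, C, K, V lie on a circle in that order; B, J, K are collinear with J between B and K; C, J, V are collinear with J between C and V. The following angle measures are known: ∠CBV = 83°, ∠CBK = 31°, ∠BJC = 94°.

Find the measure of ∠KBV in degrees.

1. ∠CKV = 97°  [cyclic BCKV, opposite ∠B+∠K]
2. ∠CVK = 31°  [same arc CK]
3. ∠KCV = 52°  [△CKV]
4. ∠KBV = 52°  [same arc KV]

∠KBV = 52°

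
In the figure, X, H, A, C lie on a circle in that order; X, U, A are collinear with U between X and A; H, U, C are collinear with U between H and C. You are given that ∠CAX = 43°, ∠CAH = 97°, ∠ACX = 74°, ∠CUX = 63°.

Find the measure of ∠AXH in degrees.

∠AXH = 20°

1. ∠CHX = 43°  [same arc XC]
2. ∠AUH = 63°  [vertical angles at U]
3. ∠HUX = 117°  [linear pair at U on XA]
4. ∠AXH = 20°  [△XUH]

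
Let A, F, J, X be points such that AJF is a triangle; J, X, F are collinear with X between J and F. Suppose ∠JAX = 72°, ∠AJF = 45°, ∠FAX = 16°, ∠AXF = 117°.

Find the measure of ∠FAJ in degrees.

1. ∠AFX = 47°  [△AXF]
2. ∠AFJ = 47°  [X on ray FJ]
3. ∠FAJ = 88°  [△AJF]

∠FAJ = 88°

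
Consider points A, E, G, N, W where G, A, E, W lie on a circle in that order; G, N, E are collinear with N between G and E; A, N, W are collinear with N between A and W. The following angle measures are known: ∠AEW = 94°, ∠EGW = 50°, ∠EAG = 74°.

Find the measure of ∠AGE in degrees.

∠AGE = 36°

1. ∠EAW = 50°  [same arc EW]
2. ∠AWE = 36°  [△AEW]
3. ∠AGE = 36°  [same arc AE]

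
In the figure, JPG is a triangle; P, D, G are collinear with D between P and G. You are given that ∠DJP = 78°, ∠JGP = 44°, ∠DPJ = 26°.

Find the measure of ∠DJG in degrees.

1. ∠JDP = 76°  [△JPD]
2. ∠DGJ = 44°  [D on ray GP]
3. ∠GDJ = 104°  [linear pair at D on PG]
4. ∠DJG = 32°  [△JDG]

∠DJG = 32°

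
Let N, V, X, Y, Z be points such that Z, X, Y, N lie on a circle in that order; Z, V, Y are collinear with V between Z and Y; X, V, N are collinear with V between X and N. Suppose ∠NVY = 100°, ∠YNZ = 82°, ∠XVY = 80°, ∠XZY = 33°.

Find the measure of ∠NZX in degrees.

1. ∠XVZ = 100°  [vertical angles at V]
2. ∠YXZ = 98°  [cyclic ZXYN, opposite ∠X+∠N]
3. ∠XYZ = 49°  [△ZXY]
4. ∠NXZ = 47°  [△ZVX]
5. ∠XNZ = 49°  [same arc ZX]
6. ∠NZX = 84°  [△ZXN]

∠NZX = 84°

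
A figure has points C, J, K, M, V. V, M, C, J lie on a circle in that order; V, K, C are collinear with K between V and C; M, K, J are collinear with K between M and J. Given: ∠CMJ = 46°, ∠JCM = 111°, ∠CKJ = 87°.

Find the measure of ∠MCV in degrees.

1. ∠CVJ = 46°  [same arc CJ]
2. ∠JKV = 93°  [linear pair at K on VC]
3. ∠MJV = 41°  [△VKJ]
4. ∠MCV = 41°  [same arc VM]

∠MCV = 41°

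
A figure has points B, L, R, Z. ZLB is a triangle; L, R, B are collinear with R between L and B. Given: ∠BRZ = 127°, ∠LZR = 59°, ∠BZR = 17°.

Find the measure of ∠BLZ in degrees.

1. ∠LRZ = 53°  [linear pair at R on LB]
2. ∠RLZ = 68°  [△ZLR]
3. ∠BLZ = 68°  [R on ray LB]

∠BLZ = 68°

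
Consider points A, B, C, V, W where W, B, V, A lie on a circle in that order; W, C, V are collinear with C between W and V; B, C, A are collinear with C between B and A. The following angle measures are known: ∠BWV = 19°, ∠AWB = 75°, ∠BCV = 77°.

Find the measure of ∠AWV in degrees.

∠AWV = 56°

1. ∠BAV = 19°  [same arc BV]
2. ∠AVB = 105°  [cyclic WBVA, opposite ∠W+∠V]
3. ∠ABV = 56°  [△BVA]
4. ∠AWV = 56°  [same arc VA]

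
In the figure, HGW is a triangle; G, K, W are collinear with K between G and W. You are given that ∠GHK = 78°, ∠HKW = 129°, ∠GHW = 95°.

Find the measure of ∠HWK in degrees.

∠HWK = 34°

1. ∠GKH = 51°  [linear pair at K on GW]
2. ∠HGK = 51°  [△HGK]
3. ∠HGW = 51°  [K on ray GW]
4. ∠GWH = 34°  [△HGW]
5. ∠HWK = 34°  [K on ray WG]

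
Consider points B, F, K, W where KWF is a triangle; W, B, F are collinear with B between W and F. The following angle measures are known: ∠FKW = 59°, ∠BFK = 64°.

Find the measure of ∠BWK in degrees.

1. ∠KFW = 64°  [B on ray FW]
2. ∠FWK = 57°  [△KWF]
3. ∠BWK = 57°  [B on ray WF]

∠BWK = 57°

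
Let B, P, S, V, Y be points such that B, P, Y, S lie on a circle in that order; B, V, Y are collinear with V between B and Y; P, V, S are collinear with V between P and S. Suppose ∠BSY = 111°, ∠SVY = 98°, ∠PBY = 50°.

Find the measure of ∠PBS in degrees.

1. ∠BPY = 69°  [cyclic BPYS, opposite ∠P+∠S]
2. ∠BVP = 98°  [vertical angles at V]
3. ∠BYP = 61°  [△BPY]
4. ∠BPS = 32°  [△BVP]
5. ∠BSP = 61°  [same arc BP]
6. ∠PBS = 87°  [△BPS]

∠PBS = 87°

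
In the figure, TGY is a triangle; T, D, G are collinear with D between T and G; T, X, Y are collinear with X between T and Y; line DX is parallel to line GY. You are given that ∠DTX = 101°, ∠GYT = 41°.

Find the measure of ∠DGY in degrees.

∠DGY = 38°

1. ∠GTY = 101°  [D on TG, X on TY]
2. ∠TGY = 38°  [△TGY]
3. ∠DGY = 38°  [D on ray GT]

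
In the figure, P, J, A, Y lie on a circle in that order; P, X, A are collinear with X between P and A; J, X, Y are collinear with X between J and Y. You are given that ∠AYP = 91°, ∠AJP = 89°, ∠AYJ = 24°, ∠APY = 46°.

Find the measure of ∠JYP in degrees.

∠JYP = 67°

1. ∠APJ = 24°  [same arc JA]
2. ∠JAP = 67°  [△PJA]
3. ∠JYP = 67°  [same arc PJ]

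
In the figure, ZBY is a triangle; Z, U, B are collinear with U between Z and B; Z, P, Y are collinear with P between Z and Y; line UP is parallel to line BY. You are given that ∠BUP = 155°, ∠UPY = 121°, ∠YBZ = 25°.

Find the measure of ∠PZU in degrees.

1. ∠PUZ = 25°  [linear pair at U on ZB]
2. ∠UPZ = 59°  [linear pair at P on ZY]
3. ∠PZU = 96°  [△ZUP]

∠PZU = 96°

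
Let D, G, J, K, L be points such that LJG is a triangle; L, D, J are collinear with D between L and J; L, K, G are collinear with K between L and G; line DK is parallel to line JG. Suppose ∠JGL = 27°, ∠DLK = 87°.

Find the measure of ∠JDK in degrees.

∠JDK = 114°

1. ∠DKL = 27°  [DK∥JG, corresponding at K]
2. ∠KDL = 66°  [△LDK]
3. ∠JDK = 114°  [linear pair at D on LJ]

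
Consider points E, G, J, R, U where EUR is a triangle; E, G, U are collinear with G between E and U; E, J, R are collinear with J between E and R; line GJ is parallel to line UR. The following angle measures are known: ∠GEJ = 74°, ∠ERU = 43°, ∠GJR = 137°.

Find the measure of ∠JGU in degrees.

1. ∠REU = 74°  [G on EU, J on ER]
2. ∠EUR = 63°  [△EUR]
3. ∠EGJ = 63°  [GJ∥UR, corresponding at G]
4. ∠JGU = 117°  [linear pair at G on EU]

∠JGU = 117°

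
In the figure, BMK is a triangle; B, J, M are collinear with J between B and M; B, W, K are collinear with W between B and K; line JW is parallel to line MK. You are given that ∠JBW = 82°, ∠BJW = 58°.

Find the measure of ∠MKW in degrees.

1. ∠BWJ = 40°  [△BJW]
2. ∠JWK = 140°  [linear pair at W on BK]
3. ∠MKW = 40°  [JW∥MK, co-interior at K–W]

∠MKW = 40°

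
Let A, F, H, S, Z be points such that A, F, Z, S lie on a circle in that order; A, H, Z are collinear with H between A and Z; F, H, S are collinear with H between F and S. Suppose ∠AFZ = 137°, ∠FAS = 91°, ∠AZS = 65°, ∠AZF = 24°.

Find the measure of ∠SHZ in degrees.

1. ∠FAZ = 19°  [△AFZ]
2. ∠FSZ = 19°  [same arc FZ]
3. ∠SHZ = 96°  [△ZHS]

∠SHZ = 96°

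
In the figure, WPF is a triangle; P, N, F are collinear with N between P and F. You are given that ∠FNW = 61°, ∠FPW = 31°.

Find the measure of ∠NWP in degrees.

1. ∠PNW = 119°  [linear pair at N on PF]
2. ∠NPW = 31°  [N on ray PF]
3. ∠NWP = 30°  [△WPN]

∠NWP = 30°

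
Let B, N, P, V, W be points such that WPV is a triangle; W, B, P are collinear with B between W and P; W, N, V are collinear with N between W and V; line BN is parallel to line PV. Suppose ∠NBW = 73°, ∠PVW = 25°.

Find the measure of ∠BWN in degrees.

∠BWN = 82°

1. ∠VPW = 73°  [BN∥PV, corresponding at B]
2. ∠PWV = 82°  [△WPV]
3. ∠BWN = 82°  [B on WP, N on WV]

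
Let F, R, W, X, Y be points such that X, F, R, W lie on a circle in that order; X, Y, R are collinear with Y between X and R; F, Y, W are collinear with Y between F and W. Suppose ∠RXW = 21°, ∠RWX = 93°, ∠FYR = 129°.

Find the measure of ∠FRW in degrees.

∠FRW = 96°

1. ∠WRX = 66°  [△XRW]
2. ∠WYX = 129°  [vertical angles at Y]
3. ∠WFX = 66°  [same arc XW]
4. ∠FWX = 30°  [△XYW]
5. ∠FXW = 84°  [△XFW]
6. ∠FRW = 96°  [cyclic XFRW, opposite ∠X+∠R]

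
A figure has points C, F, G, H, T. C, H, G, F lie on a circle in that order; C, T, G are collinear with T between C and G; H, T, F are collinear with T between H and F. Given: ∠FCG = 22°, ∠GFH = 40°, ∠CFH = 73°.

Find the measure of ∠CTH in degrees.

1. ∠FHG = 22°  [same arc GF]
2. ∠CGH = 73°  [same arc CH]
3. ∠GTH = 85°  [△HTG]
4. ∠CTH = 95°  [linear pair at T on CG]

∠CTH = 95°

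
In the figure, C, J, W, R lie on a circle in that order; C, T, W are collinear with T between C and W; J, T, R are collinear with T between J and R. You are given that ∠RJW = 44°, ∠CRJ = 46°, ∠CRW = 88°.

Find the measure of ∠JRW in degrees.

1. ∠RCW = 44°  [same arc WR]
2. ∠CTR = 90°  [△CTR]
3. ∠CWR = 48°  [△CWR]
4. ∠RTW = 90°  [linear pair at T on CW]
5. ∠JRW = 42°  [△WTR]

∠JRW = 42°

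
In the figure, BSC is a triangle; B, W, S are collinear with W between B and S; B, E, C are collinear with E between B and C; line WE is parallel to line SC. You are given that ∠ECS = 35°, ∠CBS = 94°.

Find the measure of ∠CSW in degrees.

∠CSW = 51°

1. ∠BCS = 35°  [E on ray CB]
2. ∠BSC = 51°  [△BSC]
3. ∠CSW = 51°  [W on ray SB]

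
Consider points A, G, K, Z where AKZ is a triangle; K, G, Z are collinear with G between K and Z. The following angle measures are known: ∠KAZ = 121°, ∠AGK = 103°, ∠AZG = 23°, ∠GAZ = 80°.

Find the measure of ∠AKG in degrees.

∠AKG = 36°

1. ∠AZK = 23°  [G on ray ZK]
2. ∠AKZ = 36°  [△AKZ]
3. ∠AKG = 36°  [G on ray KZ]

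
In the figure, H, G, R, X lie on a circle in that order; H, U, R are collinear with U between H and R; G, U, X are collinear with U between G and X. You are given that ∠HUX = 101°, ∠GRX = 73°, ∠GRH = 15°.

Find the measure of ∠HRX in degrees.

1. ∠GHX = 107°  [cyclic HGRX, opposite ∠H+∠R]
2. ∠GXH = 15°  [same arc HG]
3. ∠HGX = 58°  [△HGX]
4. ∠HRX = 58°  [same arc HX]

∠HRX = 58°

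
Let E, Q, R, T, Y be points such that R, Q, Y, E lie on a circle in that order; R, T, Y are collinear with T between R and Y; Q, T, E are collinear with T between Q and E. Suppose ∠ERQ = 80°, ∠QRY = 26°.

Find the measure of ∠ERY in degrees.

1. ∠EYQ = 100°  [cyclic RQYE, opposite ∠R+∠Y]
2. ∠QEY = 26°  [same arc QY]
3. ∠EQY = 54°  [△QYE]
4. ∠ERY = 54°  [same arc YE]

∠ERY = 54°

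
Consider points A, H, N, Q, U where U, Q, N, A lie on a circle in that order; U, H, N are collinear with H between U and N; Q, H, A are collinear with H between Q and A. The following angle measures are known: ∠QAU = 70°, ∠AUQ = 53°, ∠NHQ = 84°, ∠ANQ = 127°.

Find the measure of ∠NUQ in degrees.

∠NUQ = 27°

1. ∠AQU = 57°  [△UQA]
2. ∠QHU = 96°  [linear pair at H on UN]
3. ∠NUQ = 27°  [△UHQ]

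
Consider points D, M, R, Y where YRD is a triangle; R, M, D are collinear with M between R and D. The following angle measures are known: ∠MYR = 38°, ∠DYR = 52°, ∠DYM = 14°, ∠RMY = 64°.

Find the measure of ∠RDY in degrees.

1. ∠MRY = 78°  [△YRM]
2. ∠DRY = 78°  [M on ray RD]
3. ∠RDY = 50°  [△YRD]

∠RDY = 50°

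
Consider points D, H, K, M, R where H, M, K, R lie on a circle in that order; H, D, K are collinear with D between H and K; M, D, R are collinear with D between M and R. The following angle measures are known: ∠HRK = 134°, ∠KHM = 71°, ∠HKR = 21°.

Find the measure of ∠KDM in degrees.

1. ∠HMK = 46°  [cyclic HMKR, opposite ∠M+∠R]
2. ∠KHR = 25°  [△HKR]
3. ∠HKM = 63°  [△HMK]
4. ∠KMR = 25°  [same arc KR]
5. ∠KDM = 92°  [△MDK]

∠KDM = 92°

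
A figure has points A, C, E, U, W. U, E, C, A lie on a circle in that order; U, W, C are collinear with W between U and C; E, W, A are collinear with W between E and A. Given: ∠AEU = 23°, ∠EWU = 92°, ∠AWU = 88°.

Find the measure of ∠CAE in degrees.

1. ∠ACU = 23°  [same arc UA]
2. ∠AWC = 92°  [vertical angles at W]
3. ∠CAE = 65°  [△CWA]

∠CAE = 65°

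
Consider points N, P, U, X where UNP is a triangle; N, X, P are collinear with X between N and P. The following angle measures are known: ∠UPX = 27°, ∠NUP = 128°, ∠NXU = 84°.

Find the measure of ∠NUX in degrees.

∠NUX = 71°

1. ∠NPU = 27°  [X on ray PN]
2. ∠PNU = 25°  [△UNP]
3. ∠UNX = 25°  [X on ray NP]
4. ∠NUX = 71°  [△UNX]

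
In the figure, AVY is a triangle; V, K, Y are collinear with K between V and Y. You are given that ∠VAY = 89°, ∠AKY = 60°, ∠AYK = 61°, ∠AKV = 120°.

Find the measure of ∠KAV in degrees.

1. ∠AYV = 61°  [K on ray YV]
2. ∠AVY = 30°  [△AVY]
3. ∠AVK = 30°  [K on ray VY]
4. ∠KAV = 30°  [△AVK]

∠KAV = 30°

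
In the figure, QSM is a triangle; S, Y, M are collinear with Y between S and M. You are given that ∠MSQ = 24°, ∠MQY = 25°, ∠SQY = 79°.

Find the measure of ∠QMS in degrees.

1. ∠QSY = 24°  [Y on ray SM]
2. ∠QYS = 77°  [△QSY]
3. ∠MYQ = 103°  [linear pair at Y on SM]
4. ∠QMY = 52°  [△QYM]
5. ∠QMS = 52°  [Y on ray MS]

∠QMS = 52°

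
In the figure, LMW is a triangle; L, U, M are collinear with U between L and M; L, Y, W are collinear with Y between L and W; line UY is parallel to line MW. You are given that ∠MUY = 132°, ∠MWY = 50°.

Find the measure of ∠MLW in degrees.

1. ∠LUY = 48°  [linear pair at U on LM]
2. ∠LWM = 50°  [Y on ray WL]
3. ∠LMW = 48°  [UY∥MW, corresponding at U]
4. ∠MLW = 82°  [△LMW]

∠MLW = 82°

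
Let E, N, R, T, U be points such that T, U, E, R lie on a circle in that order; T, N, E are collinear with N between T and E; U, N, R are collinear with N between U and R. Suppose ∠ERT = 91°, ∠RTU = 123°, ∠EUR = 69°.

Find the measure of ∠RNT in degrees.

∠RNT = 74°

1. ∠REU = 57°  [cyclic TUER, opposite ∠T+∠E]
2. ∠ETR = 69°  [same arc ER]
3. ∠ERU = 54°  [△UER]
4. ∠RET = 20°  [△TER]
5. ∠ENR = 106°  [△ENR]
6. ∠RNT = 74°  [linear pair at N on TE]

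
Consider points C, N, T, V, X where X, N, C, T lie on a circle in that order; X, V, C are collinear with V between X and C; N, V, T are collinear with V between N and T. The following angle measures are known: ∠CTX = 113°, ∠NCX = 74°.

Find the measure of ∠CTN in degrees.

∠CTN = 39°

1. ∠CNX = 67°  [cyclic XNCT, opposite ∠N+∠T]
2. ∠CXN = 39°  [△XNC]
3. ∠CTN = 39°  [same arc NC]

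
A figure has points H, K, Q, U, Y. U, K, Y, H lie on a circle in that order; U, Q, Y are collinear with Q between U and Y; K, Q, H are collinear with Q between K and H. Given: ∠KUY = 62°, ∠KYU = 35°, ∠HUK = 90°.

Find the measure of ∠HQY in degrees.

∠HQY = 63°

1. ∠KHY = 62°  [same arc KY]
2. ∠KHU = 35°  [same arc UK]
3. ∠HKU = 55°  [△UKH]
4. ∠HYU = 55°  [same arc UH]
5. ∠HQY = 63°  [△YQH]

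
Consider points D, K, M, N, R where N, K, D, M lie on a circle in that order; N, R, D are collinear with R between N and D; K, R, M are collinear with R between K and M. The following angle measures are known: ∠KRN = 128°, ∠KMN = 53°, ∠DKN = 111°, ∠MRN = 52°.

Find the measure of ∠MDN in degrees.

1. ∠DNM = 75°  [△NRM]
2. ∠DMN = 69°  [cyclic NKDM, opposite ∠K+∠M]
3. ∠MDN = 36°  [△NDM]

∠MDN = 36°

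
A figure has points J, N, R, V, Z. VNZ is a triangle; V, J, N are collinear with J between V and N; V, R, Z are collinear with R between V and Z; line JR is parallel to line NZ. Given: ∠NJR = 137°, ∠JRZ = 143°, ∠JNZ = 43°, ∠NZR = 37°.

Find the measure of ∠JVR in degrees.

1. ∠RJV = 43°  [linear pair at J on VN]
2. ∠JRV = 37°  [linear pair at R on VZ]
3. ∠JVR = 100°  [△VJR]

∠JVR = 100°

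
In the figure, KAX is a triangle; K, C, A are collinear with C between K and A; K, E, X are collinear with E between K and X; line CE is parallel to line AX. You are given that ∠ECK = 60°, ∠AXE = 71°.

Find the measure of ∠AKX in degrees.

1. ∠KAX = 60°  [CE∥AX, corresponding at C]
2. ∠AXK = 71°  [E on ray XK]
3. ∠AKX = 49°  [△KAX]

∠AKX = 49°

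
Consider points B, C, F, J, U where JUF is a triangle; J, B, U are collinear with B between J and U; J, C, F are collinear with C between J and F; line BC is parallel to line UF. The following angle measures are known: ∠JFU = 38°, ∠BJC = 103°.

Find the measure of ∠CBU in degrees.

1. ∠BCJ = 38°  [BC∥UF, corresponding at C]
2. ∠CBJ = 39°  [△JBC]
3. ∠CBU = 141°  [linear pair at B on JU]

∠CBU = 141°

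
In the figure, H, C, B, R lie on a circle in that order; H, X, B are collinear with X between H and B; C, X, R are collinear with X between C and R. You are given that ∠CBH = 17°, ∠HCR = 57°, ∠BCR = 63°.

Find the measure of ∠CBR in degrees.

1. ∠CRH = 17°  [same arc HC]
2. ∠CHR = 106°  [△HCR]
3. ∠CBR = 74°  [cyclic HCBR, opposite ∠H+∠B]

∠CBR = 74°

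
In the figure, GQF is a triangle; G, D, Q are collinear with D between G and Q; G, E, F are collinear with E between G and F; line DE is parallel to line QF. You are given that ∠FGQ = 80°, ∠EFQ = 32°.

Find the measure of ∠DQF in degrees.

1. ∠GFQ = 32°  [E on ray FG]
2. ∠FQG = 68°  [△GQF]
3. ∠DQF = 68°  [D on ray QG]

∠DQF = 68°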